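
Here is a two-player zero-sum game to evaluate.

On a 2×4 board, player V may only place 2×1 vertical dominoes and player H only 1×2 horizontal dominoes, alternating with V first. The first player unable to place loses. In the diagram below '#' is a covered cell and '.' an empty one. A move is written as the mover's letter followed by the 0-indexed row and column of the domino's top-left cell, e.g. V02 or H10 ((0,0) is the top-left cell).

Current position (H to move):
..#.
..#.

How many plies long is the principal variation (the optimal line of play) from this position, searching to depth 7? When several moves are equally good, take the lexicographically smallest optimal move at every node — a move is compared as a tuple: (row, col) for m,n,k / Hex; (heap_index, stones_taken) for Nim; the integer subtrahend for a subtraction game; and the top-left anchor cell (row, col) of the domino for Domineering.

ply 1, H at ..#./..#. | H00=+1→###./..#.*; H10=+1→..#./###.
ply 2, V at ###./..#. | V03=-1→####/..##*
ply 3, H at ####/..## | H10=+1→####/####*
ply 4: ####/#### is terminal -1 (V); from ..#./..#. depth 7

PV length from [..#./..#.]: 3 plies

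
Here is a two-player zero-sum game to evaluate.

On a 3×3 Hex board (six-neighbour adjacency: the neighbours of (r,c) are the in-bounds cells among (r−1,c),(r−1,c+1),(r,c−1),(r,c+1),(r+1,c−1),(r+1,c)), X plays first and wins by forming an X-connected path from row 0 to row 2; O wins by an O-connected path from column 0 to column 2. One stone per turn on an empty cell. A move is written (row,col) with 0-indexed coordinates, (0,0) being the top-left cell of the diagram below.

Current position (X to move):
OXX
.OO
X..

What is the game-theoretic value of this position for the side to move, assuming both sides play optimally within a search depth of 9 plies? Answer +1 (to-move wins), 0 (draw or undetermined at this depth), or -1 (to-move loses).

ply 1, X at OXX/.OO/X.. | (1,0)=+1→OXX/XOO/X..*; (2,1)=-1→OXX/.OO/XX.; (2,2)=-1→OXX/.OO/X.X
ply 2: OXX/XOO/X.. is terminal -1 (O); from OXX/.OO/X.. depth 9

value(OXX/.OO/X.., X) = +1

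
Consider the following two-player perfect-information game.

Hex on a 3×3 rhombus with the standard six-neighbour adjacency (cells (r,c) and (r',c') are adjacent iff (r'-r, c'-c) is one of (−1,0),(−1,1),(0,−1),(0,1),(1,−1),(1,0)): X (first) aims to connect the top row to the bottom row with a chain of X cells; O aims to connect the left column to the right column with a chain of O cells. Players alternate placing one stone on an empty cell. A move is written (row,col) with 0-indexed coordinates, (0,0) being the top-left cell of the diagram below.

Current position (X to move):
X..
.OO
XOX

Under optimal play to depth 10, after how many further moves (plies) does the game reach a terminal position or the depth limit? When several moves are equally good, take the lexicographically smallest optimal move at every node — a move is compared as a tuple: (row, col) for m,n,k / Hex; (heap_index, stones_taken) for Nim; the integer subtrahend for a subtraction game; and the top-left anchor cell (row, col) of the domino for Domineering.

PV length from [X../.OO/XOX]: 1 ply

p1 X@[X../.OO/XOX]: (0,1)[XX./.OO/XOX]-1 (0,2)[X.X/.OO/XOX]-1 (1,0)[X../XOO/XOX]+1*
p2 O@[X../XOO/XOX] terminal -1; root [X../.OO/XOX] d10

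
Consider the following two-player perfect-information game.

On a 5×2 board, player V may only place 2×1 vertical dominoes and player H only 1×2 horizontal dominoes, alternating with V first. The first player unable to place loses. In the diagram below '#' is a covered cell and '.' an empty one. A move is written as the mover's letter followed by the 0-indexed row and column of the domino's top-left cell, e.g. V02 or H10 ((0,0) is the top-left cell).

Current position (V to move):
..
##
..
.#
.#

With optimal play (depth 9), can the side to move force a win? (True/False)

V winning at [../##/../.#/.#]: False

[../##/../.#/.#] V move#1: V20:-1/../##/#./##/.#*, V30:-1/../##/../##/##
[../##/#./##/.#] H move#2: H00:+1/##/##/#./##/.#*
[##/##/#./##/.#] end (terminal -1, V#3); searched ../##/../.#/.# to 9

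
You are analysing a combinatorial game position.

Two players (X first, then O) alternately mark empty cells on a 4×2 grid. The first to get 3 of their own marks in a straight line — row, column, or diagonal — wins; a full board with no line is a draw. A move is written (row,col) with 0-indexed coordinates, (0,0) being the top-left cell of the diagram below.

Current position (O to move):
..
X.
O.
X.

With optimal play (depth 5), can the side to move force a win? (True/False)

O winning at [../X./O./X.]: False

ply 1, O at ../X./O./X. | (0,0)=+0→O./X./O./X.*; (0,1)=+0→.O/X./O./X.; (1,1)=+0→../XO/O./X.; (2,1)=+0→../X./OO/X.; (3,1)=+0→../X./O./XO
ply 2, X at O./X./O./X. | (0,1)=+0→OX/X./O./X.*; (1,1)=+0→O./XX/O./X.; (2,1)=+0→O./X./OX/X.; (3,1)=+0→O./X./O./XX
ply 3, O at OX/X./O./X. | (1,1)=+0→OX/XO/O./X.*; (2,1)=+0→OX/X./OO/X.; (3,1)=+0→OX/X./O./XO
ply 4, X at OX/XO/O./X. | (2,1)=+0→OX/XO/OX/X.*; (3,1)=+0→OX/XO/O./XX
ply 5, O at OX/XO/OX/X. | (3,1)=+0→OX/XO/OX/XO*
ply 6: OX/XO/OX/XO is terminal +0 (X); from ../X./O./X. depth 5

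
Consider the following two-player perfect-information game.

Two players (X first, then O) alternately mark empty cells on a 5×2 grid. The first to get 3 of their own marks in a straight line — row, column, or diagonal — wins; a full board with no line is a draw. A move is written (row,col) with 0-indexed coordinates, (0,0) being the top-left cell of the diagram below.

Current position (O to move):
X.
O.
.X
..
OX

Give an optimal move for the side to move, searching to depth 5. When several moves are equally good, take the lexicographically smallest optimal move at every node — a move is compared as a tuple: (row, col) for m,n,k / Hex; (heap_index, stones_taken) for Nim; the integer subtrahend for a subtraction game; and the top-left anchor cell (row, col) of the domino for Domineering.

p1 O@[X./O./.X/../OX]: (0,1)[XO/O./.X/../OX]-1 (1,1)[X./OO/.X/../OX]-1 (2,0)[X./O./OX/../OX]-1 (3,0)[X./O./.X/O./OX]-1 (3,1)[X./O./.X/.O/OX]+0*
p2 X@[X./O./.X/.O/OX]: (0,1)[XX/O./.X/.O/OX]+0* (1,1)[X./OX/.X/.O/OX]+0 (2,0)[X./O./XX/.O/OX]+0 (3,0)[X./O./.X/XO/OX]+0
p3 O@[XX/O./.X/.O/OX]: (1,1)[XX/OO/.X/.O/OX]+0* (2,0)[XX/O./OX/.O/OX]-1 (3,0)[XX/O./.X/OO/OX]-1
p4 X@[XX/OO/.X/.O/OX]: (2,0)[XX/OO/XX/.O/OX]+0* (3,0)[XX/OO/.X/XO/OX]+0
p5 O@[XX/OO/XX/.O/OX]: (3,0)[XX/OO/XX/OO/OX]+0*
p6 X@[XX/OO/XX/OO/OX] terminal +0; root [X./O./.X/../OX] d5

O's best at [X./O./.X/../OX]: (3,1)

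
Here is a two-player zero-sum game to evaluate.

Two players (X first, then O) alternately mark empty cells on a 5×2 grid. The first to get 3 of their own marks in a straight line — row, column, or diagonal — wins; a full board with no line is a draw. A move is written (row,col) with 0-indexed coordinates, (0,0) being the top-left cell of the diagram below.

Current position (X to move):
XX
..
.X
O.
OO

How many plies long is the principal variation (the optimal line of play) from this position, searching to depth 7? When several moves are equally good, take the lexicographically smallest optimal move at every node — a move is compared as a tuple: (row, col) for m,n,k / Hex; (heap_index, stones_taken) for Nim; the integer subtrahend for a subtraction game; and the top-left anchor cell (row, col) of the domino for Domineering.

ply 1, X at XX/../.X/O./OO | (1,0)=-1→XX/X./.X/O./OO; (1,1)=+1→XX/.X/.X/O./OO*; (2,0)=+1→XX/../XX/O./OO; (3,1)=-1→XX/../.X/OX/OO
ply 2: XX/.X/.X/O./OO is terminal -1 (O); from XX/../.X/O./OO depth 7

PV length from [XX/../.X/O./OO]: 1 ply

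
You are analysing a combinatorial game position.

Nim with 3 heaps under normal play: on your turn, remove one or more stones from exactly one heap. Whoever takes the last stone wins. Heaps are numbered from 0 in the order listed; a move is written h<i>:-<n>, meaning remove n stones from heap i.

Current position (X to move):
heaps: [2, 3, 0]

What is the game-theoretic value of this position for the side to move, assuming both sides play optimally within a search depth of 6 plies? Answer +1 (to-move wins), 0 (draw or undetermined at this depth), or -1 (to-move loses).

value((2,3,0), X) = +1

ply 1, X at (2,3,0) | h0:-1=-1→(1,3,0); h0:-2=-1→(0,3,0); h1:-1=+1→(2,2,0)*; h1:-2=-1→(2,1,0); h1:-3=-1→(2,0,0)
ply 2, O at (2,2,0) | h0:-1=-1→(1,2,0)*; h0:-2=-1→(0,2,0); h1:-1=-1→(2,1,0); h1:-2=-1→(2,0,0)
ply 3, X at (1,2,0) | h0:-1=-1→(0,2,0); h1:-1=+1→(1,1,0)*; h1:-2=-1→(1,0,0)
ply 4, O at (1,1,0) | h0:-1=-1→(0,1,0)*; h1:-1=-1→(1,0,0)
ply 5, X at (0,1,0) | h1:-1=+1→(0,0,0)*
ply 6: (0,0,0) is terminal -1 (O); from (2,3,0) depth 6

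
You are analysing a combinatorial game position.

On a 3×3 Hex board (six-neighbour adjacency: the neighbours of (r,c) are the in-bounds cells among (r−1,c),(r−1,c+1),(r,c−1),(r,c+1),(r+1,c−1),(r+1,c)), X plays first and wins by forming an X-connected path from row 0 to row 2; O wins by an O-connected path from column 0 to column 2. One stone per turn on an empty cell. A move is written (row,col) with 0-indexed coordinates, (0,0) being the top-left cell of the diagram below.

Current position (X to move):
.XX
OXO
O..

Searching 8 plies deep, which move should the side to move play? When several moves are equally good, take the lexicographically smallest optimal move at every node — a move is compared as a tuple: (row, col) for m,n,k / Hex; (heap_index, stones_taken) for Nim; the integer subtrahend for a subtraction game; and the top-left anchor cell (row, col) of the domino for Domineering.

X's best at [.XX/OXO/O..]: (2,1)

ply 1, X at .XX/OXO/O.. | (0,0)=-1→XXX/OXO/O..; (2,1)=+1→.XX/OXO/OX.*; (2,2)=-1→.XX/OXO/O.X
ply 2: .XX/OXO/OX. is terminal -1 (O); from .XX/OXO/O.. depth 8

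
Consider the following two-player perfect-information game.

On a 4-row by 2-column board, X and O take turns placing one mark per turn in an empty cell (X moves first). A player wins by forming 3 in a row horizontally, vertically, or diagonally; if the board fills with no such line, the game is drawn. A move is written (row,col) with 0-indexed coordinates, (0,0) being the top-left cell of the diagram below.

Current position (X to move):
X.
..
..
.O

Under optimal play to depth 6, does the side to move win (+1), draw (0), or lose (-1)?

value(X./../../.O, X) = 0

ply 1, X at X./../../.O | (0,1)=+0→XX/../../.O*; (1,0)=+0→X./X./../.O; (1,1)=+0→X./.X/../.O; (2,0)=+0→X./../X./.O; (2,1)=+0→X./../.X/.O; (3,0)=+0→X./../../XO
ply 2, O at XX/../../.O | (1,0)=+0→XX/O./../.O*; (1,1)=+0→XX/.O/../.O; (2,0)=+0→XX/../O./.O; (2,1)=+0→XX/../.O/.O; (3,0)=+0→XX/../../OO
ply 3, X at XX/O./../.O | (1,1)=+0→XX/OX/../.O*; (2,0)=+0→XX/O./X./.O; (2,1)=+0→XX/O./.X/.O; (3,0)=+0→XX/O./../XO
ply 4, O at XX/OX/../.O | (2,0)=-1→XX/OX/O./.O; (2,1)=+0→XX/OX/.O/.O*; (3,0)=-1→XX/OX/../OO
ply 5, X at XX/OX/.O/.O | (2,0)=+0→XX/OX/XO/.O*; (3,0)=+0→XX/OX/.O/XO
ply 6, O at XX/OX/XO/.O | (3,0)=+0→XX/OX/XO/OO*
ply 7: XX/OX/XO/OO is terminal +0 (X); from X./../../.O depth 6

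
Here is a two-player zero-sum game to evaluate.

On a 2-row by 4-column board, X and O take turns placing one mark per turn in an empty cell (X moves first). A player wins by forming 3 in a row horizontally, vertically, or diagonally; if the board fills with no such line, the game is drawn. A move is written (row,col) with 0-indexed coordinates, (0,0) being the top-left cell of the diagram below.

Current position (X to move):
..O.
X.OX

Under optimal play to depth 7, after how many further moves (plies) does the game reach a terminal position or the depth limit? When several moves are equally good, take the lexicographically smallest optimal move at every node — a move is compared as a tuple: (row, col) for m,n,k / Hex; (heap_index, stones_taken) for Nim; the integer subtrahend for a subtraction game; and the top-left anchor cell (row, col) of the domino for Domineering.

[..O./X.OX] X move#1: (0,0):+0/X.O./X.OX*, (0,1):+0/.XO./X.OX, (0,3):+0/..OX/X.OX, (1,1):-1/..O./XXOX
[X.O./X.OX] O move#2: (0,1):+0/XOO./X.OX*, (0,3):+0/X.OO/X.OX, (1,1):+0/X.O./XOOX
[XOO./X.OX] X move#3: (0,3):+0/XOOX/X.OX*, (1,1):-1/XOO./XXOX
[XOOX/X.OX] O move#4: (1,1):+0/XOOX/XOOX*
[XOOX/XOOX] end (terminal +0, X#5); searched ..O./X.OX to 7

PV length from [..O./X.OX]: 4 plies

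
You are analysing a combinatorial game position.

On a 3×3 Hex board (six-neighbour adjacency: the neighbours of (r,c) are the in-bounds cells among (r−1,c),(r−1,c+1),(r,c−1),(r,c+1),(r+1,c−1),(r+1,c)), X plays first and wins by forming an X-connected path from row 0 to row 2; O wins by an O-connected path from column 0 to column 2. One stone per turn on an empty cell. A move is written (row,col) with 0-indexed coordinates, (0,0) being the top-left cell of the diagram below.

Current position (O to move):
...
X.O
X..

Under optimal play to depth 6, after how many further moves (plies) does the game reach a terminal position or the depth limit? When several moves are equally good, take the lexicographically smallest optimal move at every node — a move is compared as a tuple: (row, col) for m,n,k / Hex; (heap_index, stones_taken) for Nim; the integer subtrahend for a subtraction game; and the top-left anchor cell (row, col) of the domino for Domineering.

PV length from [.../X.O/X..]: 2 plies

p1 O@[.../X.O/X..]: (0,0)[O../X.O/X..]-1* (0,1)[.O./X.O/X..]-1 (0,2)[..O/X.O/X..]-1 (1,1)[.../XOO/X..]-1 (2,1)[.../X.O/XO.]-1 (2,2)[.../X.O/X.O]-1
p2 X@[O../X.O/X..]: (0,1)[OX./X.O/X..]+1* (0,2)[O.X/X.O/X..]+1 (1,1)[O../XXO/X..]+1 (2,1)[O../X.O/XX.]-1 (2,2)[O../X.O/X.X]-1
p3 O@[OX./X.O/X..] terminal -1; root [.../X.O/X..] d6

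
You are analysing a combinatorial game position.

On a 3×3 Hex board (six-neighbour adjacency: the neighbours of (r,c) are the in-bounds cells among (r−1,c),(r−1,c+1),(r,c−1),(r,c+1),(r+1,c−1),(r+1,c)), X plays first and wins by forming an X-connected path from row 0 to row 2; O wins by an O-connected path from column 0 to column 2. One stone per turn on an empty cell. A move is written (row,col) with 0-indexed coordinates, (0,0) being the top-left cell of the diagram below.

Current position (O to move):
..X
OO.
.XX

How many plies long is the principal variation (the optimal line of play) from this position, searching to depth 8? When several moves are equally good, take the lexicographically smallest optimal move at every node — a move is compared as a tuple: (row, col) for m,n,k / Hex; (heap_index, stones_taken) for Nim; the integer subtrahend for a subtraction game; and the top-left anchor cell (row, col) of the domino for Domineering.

p1 O@[..X/OO./.XX]: (0,0)[O.X/OO./.XX]-1 (0,1)[.OX/OO./.XX]-1 (1,2)[..X/OOO/.XX]+1* (2,0)[..X/OO./OXX]-1
p2 X@[..X/OOO/.XX] terminal -1; root [..X/OO./.XX] d8

PV length from [..X/OO./.XX]: 1 ply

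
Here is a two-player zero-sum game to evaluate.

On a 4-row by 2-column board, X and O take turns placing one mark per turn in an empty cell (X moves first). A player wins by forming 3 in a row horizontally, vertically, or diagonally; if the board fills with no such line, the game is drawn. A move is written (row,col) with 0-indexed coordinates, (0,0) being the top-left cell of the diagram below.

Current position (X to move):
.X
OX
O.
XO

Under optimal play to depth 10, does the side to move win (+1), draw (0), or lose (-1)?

p1 X@[.X/OX/O./XO]: (0,0)[XX/OX/O./XO]+0 (2,1)[.X/OX/OX/XO]+1*
p2 O@[.X/OX/OX/XO] terminal -1; root [.X/OX/O./XO] d10

value(.X/OX/O./XO, X) = +1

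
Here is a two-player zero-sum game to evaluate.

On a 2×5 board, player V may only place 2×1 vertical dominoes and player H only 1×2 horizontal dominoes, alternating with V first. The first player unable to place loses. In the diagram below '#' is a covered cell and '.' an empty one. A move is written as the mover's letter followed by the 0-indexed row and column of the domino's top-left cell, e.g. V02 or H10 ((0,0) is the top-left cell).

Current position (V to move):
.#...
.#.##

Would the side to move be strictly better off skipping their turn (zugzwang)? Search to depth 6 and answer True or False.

zugzwang(.#.../.#.##, V) = False

p1 V@[.#.../.#.##]: V00[##.../##.##]-1 V02[.##../.####]+1*
p2 H@[.##../.####]: H03[.####/.####]-1*
p3 V@[.####/.####]: V00[#####/#####]+1*
p4 H@[#####/#####] terminal -1; root [.#.../.#.##] d6
suppose V passes — search the same position with H to move:
pass> p1 H@[.#.../.#.##]: H02[.###./.#.##]-1* H03[.#.##/.#.##]-1
pass> p2 V@[.###./.#.##]: V00[####./##.##]+1*
pass> p3 H@[####./##.##] terminal -1; root [.#.../.#.##] d6
for V: play +1, pass +1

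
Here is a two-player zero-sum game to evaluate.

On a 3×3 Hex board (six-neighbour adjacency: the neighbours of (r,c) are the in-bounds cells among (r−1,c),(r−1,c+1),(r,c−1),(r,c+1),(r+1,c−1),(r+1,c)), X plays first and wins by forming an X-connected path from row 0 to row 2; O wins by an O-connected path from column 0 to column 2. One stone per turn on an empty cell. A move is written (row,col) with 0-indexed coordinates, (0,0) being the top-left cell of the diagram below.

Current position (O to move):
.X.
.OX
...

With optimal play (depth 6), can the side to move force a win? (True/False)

O winning at [.X./.OX/...]: True

p1 O@[.X./.OX/...]: (0,0)[OX./.OX/...]-1 (0,2)[.XO/.OX/...]+1* (1,0)[.X./OOX/...]-1 (2,0)[.X./.OX/O..]-1 (2,1)[.X./.OX/.O.]+1 (2,2)[.X./.OX/..O]+1
p2 X@[.XO/.OX/...]: (0,0)[XXO/.OX/...]-1* (1,0)[.XO/XOX/...]-1 (2,0)[.XO/.OX/X..]-1 (2,1)[.XO/.OX/.X.]-1 (2,2)[.XO/.OX/..X]-1
p3 O@[XXO/.OX/...]: (1,0)[XXO/OOX/...]+1* (2,0)[XXO/.OX/O..]+1 (2,1)[XXO/.OX/.O.]+1 (2,2)[XXO/.OX/..O]+1
p4 X@[XXO/OOX/...] terminal -1; root [.X./.OX/...] d6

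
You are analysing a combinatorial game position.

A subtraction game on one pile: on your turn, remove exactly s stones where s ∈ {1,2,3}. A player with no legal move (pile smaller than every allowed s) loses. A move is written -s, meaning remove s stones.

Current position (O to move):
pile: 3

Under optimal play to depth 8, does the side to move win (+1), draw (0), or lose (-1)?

value(3, O) = +1

[3] O move#1: -1:-1/2, -2:-1/1, -3:+1/0*
[0] end (terminal -1, X#2); searched 3 to 8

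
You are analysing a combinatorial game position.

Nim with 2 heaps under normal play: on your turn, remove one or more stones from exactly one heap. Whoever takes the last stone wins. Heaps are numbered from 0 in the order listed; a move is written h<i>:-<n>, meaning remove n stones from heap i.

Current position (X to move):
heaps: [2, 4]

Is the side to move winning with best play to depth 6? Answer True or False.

[(2,4)] X move#1: h0:-1:-1/(1,4), h0:-2:-1/(0,4), h1:-1:-1/(2,3), h1:-2:+1/(2,2)*, h1:-3:-1/(2,1), h1:-4:-1/(2,0)
[(2,2)] O move#2: h0:-1:-1/(1,2)*, h0:-2:-1/(0,2), h1:-1:-1/(2,1), h1:-2:-1/(2,0)
[(1,2)] X move#3: h0:-1:-1/(0,2), h1:-1:+1/(1,1)*, h1:-2:-1/(1,0)
[(1,1)] O move#4: h0:-1:-1/(0,1)*, h1:-1:-1/(1,0)
[(0,1)] X move#5: h1:-1:+1/(0,0)*
[(0,0)] end (terminal -1, O#6); searched (2,4) to 6

X winning at [(2,4)]: True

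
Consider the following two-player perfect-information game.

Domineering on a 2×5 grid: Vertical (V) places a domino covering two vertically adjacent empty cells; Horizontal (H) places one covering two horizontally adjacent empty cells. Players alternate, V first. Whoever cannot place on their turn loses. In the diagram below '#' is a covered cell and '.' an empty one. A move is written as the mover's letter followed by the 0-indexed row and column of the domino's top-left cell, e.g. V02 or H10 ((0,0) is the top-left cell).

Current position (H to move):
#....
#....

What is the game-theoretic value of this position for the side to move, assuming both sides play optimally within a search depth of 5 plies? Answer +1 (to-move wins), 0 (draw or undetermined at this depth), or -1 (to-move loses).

p1 H@[#..../#....]: H01[###../#....]-1 H02[#.##./#....]+1* H03[#..##/#....]-1 H11[#..../###..]-1 H12[#..../#.##.]+1 H13[#..../#..##]-1
p2 V@[#.##./#....]: V01[####./##...]-1* V04[#.###/#...#]-1
p3 H@[####./##...]: H12[####./####.]-1 H13[####./##.##]+1*
p4 V@[####./##.##] terminal -1; root [#..../#....] d5

value(#..../#...., H) = +1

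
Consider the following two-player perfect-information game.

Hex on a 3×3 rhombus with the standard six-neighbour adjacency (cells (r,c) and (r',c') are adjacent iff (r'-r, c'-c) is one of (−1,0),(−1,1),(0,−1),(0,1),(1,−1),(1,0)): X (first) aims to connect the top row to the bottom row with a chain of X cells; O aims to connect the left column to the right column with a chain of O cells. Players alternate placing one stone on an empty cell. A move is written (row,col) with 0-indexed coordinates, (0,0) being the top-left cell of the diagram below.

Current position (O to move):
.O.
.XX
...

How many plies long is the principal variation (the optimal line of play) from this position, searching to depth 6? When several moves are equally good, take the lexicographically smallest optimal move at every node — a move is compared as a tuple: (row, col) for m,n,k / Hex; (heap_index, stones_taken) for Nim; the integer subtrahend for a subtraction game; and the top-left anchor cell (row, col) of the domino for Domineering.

ply 1, O at .O./.XX/... | (0,0)=-1→OO./.XX/...; (0,2)=+1→.OO/.XX/...*; (1,0)=-1→.O./OXX/...; (2,0)=-1→.O./.XX/O..; (2,1)=-1→.O./.XX/.O.; (2,2)=-1→.O./.XX/..O
ply 2, X at .OO/.XX/... | (0,0)=-1→XOO/.XX/...*; (1,0)=-1→.OO/XXX/...; (2,0)=-1→.OO/.XX/X..; (2,1)=-1→.OO/.XX/.X.; (2,2)=-1→.OO/.XX/..X
ply 3, O at XOO/.XX/... | (1,0)=+1→XOO/OXX/...*; (2,0)=-1→XOO/.XX/O..; (2,1)=-1→XOO/.XX/.O.; (2,2)=-1→XOO/.XX/..O
ply 4: XOO/OXX/... is terminal -1 (X); from .O./.XX/... depth 6

PV length from [.O./.XX/...]: 3 plies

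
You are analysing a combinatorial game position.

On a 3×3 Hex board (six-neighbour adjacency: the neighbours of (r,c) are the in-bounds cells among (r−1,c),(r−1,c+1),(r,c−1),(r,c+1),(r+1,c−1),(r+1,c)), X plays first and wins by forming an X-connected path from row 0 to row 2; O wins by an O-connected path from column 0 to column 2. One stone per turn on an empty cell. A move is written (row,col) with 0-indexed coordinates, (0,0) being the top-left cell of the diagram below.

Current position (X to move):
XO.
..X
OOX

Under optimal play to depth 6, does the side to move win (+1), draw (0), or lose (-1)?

value(XO./..X/OOX, X) = +1

[XO./..X/OOX] X move#1: (0,2):+1/XOX/..X/OOX*, (1,0):+1/XO./X.X/OOX, (1,1):+1/XO./.XX/OOX
[XOX/..X/OOX] end (terminal -1, O#2); searched XO./..X/OOX to 6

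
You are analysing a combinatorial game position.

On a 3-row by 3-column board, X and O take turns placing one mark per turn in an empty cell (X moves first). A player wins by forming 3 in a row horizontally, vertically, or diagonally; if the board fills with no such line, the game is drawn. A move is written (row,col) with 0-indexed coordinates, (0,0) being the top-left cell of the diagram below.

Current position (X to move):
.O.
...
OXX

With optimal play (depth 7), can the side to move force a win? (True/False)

X winning at [.O./.../OXX]: False

ply 1, X at .O./.../OXX | (0,0)=+0→XO./.../OXX*; (0,2)=+0→.OX/.../OXX; (1,0)=-1→.O./X../OXX; (1,1)=-1→.O./.X./OXX; (1,2)=-1→.O./..X/OXX
ply 2, O at XO./.../OXX | (0,2)=-1→XOO/.../OXX; (1,0)=-1→XO./O../OXX; (1,1)=+0→XO./.O./OXX*; (1,2)=-1→XO./..O/OXX
ply 3, X at XO./.O./OXX | (0,2)=+0→XOX/.O./OXX*; (1,0)=-1→XO./XO./OXX; (1,2)=-1→XO./.OX/OXX
ply 4, O at XOX/.O./OXX | (1,0)=-1→XOX/OO./OXX; (1,2)=+0→XOX/.OO/OXX*
ply 5, X at XOX/.OO/OXX | (1,0)=+0→XOX/XOO/OXX*
ply 6: XOX/XOO/OXX is terminal +0 (O); from .O./.../OXX depth 7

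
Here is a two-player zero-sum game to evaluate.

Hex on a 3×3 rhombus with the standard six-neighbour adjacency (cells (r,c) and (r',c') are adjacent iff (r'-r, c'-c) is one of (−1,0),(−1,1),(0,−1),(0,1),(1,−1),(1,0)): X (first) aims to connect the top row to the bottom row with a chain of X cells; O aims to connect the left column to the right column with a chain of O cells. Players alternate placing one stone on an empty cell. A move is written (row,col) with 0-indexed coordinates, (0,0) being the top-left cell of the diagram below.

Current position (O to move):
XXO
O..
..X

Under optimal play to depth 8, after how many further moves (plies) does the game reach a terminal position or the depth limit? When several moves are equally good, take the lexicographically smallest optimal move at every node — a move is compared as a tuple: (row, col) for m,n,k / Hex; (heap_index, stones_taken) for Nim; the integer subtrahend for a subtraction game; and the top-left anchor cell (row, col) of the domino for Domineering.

p1 O@[XXO/O../..X]: (1,1)[XXO/OO./..X]+1* (1,2)[XXO/O.O/..X]-1 (2,0)[XXO/O../O.X]-1 (2,1)[XXO/O../.OX]-1
p2 X@[XXO/OO./..X] terminal -1; root [XXO/O../..X] d8

PV length from [XXO/O../..X]: 1 ply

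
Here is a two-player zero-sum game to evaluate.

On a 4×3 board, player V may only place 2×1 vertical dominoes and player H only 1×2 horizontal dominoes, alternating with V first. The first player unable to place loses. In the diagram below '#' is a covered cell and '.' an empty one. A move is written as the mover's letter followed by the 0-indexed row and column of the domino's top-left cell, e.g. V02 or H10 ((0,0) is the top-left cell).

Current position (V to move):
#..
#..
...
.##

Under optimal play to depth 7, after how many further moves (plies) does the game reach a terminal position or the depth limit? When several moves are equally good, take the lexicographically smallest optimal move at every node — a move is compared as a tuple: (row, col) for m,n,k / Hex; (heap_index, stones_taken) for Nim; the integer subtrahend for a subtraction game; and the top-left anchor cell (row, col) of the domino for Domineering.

[#../#../.../.##] V move#1: V01:+1/##./##./.../.##*, V02:+1/#.#/#.#/.../.##, V11:+1/#../##./.#./.##, V12:+1/#../#.#/..#/.##, V20:-1/#../#../#../###
[##./##./.../.##] H move#2: H20:-1/##./##./##./.##*, H21:-1/##./##./.##/.##
[##./##./##./.##] V move#3: V02:+1/###/###/##./.##*, V12:+1/##./###/###/.##
[###/###/##./.##] end (terminal -1, H#4); searched #../#../.../.## to 7

PV length from [#../#../.../.##]: 3 plies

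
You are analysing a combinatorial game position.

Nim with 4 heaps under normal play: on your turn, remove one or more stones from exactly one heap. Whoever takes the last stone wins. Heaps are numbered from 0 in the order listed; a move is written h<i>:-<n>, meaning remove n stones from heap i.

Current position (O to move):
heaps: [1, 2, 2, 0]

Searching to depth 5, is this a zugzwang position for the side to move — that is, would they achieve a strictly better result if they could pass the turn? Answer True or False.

zugzwang((1,2,2,0), O) = False

[(1,2,2,0)] O move#1: h0:-1:+1/(0,2,2,0)*, h1:-1:-1/(1,1,2,0), h1:-2:-1/(1,0,2,0), h2:-1:-1/(1,2,1,0), h2:-2:-1/(1,2,0,0)
[(0,2,2,0)] X move#2: h1:-1:-1/(0,1,2,0)*, h1:-2:-1/(0,0,2,0), h2:-1:-1/(0,2,1,0), h2:-2:-1/(0,2,0,0)
[(0,1,2,0)] O move#3: h1:-1:-1/(0,0,2,0), h2:-1:+1/(0,1,1,0)*, h2:-2:-1/(0,1,0,0)
[(0,1,1,0)] X move#4: h1:-1:-1/(0,0,1,0)*, h2:-1:-1/(0,1,0,0)
[(0,0,1,0)] O move#5: h2:-1:+1/(0,0,0,0)*
[(0,0,0,0)] end (terminal -1, X#6); searched (1,2,2,0) to 5
if O skipped the turn, X would face:
~ [(1,2,2,0)] X move#1: h0:-1:+1/(0,2,2,0)*, h1:-1:-1/(1,1,2,0), h1:-2:-1/(1,0,2,0), h2:-1:-1/(1,2,1,0), h2:-2:-1/(1,2,0,0)
~ [(0,2,2,0)] O move#2: h1:-1:-1/(0,1,2,0)*, h1:-2:-1/(0,0,2,0), h2:-1:-1/(0,2,1,0), h2:-2:-1/(0,2,0,0)
~ [(0,1,2,0)] X move#3: h1:-1:-1/(0,0,2,0), h2:-1:+1/(0,1,1,0)*, h2:-2:-1/(0,1,0,0)
~ [(0,1,1,0)] O move#4: h1:-1:-1/(0,0,1,0)*, h2:-1:-1/(0,1,0,0)
~ [(0,0,1,0)] X move#5: h2:-1:+1/(0,0,0,0)*
~ [(0,0,0,0)] end (terminal -1, O#6); searched (1,2,2,0) to 5
compare (O): move=+1 vs pass=-1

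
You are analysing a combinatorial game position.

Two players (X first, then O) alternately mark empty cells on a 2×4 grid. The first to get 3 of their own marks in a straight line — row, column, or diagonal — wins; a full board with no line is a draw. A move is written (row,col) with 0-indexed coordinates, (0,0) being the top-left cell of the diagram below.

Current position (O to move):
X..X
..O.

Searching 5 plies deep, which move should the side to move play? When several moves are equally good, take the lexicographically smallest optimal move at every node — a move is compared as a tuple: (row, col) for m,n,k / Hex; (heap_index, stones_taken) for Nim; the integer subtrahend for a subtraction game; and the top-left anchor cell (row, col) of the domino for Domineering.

O's best at [X..X/..O.]: (1,1)

[X..X/..O.] O move#1: (0,1):+0/XO.X/..O., (0,2):+0/X.OX/..O., (1,0):+0/X..X/O.O., (1,1):+1/X..X/.OO.*, (1,3):+0/X..X/..OO
[X..X/.OO.] X move#2: (0,1):-1/XX.X/.OO.*, (0,2):-1/X.XX/.OO., (1,0):-1/X..X/XOO., (1,3):-1/X..X/.OOX
[XX.X/.OO.] O move#3: (0,2):+1/XXOX/.OO.*, (1,0):+1/XX.X/OOO., (1,3):+1/XX.X/.OOO
[XXOX/.OO.] X move#4: (1,0):-1/XXOX/XOO.*, (1,3):-1/XXOX/.OOX
[XXOX/XOO.] O move#5: (1,3):+1/XXOX/XOOO*
[XXOX/XOOO] end (terminal -1, X#6); searched X..X/..O. to 5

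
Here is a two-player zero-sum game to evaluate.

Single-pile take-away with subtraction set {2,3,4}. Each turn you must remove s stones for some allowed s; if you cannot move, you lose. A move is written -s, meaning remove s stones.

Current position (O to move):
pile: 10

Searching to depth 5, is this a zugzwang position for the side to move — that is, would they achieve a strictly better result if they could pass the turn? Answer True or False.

zugzwang(10, O) = False

[10] O move#1: -2:-1/8, -3:+1/7*, -4:+1/6
[7] X move#2: -2:-1/5*, -3:-1/4, -4:-1/3
[5] O move#3: -2:-1/3, -3:-1/2, -4:+1/1*
[1] end (terminal -1, X#4); searched 10 to 5
if O skipped the turn, X would face:
~ [10] X move#1: -2:-1/8, -3:+1/7*, -4:+1/6
~ [7] O move#2: -2:-1/5*, -3:-1/4, -4:-1/3
~ [5] X move#3: -2:-1/3, -3:-1/2, -4:+1/1*
~ [1] end (terminal -1, O#4); searched 10 to 5
compare (O): move=+1 vs pass=-1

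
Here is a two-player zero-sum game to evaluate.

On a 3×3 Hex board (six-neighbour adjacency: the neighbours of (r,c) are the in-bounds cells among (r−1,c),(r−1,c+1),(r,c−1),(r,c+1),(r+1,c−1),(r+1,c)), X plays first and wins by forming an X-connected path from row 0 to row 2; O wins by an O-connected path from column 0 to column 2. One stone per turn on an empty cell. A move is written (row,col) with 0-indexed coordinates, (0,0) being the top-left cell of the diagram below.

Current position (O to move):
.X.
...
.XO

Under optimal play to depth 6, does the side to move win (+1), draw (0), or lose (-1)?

[.X./.../.XO] O move#1: (0,0):-1/OX./.../.XO, (0,2):-1/.XO/.../.XO, (1,0):-1/.X./O../.XO, (1,1):+1/.X./.O./.XO*, (1,2):-1/.X./..O/.XO, (2,0):-1/.X./.../OXO
[.X./.O./.XO] X move#2: (0,0):-1/XX./.O./.XO*, (0,2):-1/.XX/.O./.XO, (1,0):-1/.X./XO./.XO, (1,2):-1/.X./.OX/.XO, (2,0):-1/.X./.O./XXO
[XX./.O./.XO] O move#3: (0,2):+1/XXO/.O./.XO*, (1,0):+1/XX./OO./.XO, (1,2):+1/XX./.OO/.XO, (2,0):+1/XX./.O./OXO
[XXO/.O./.XO] X move#4: (1,0):-1/XXO/XO./.XO*, (1,2):-1/XXO/.OX/.XO, (2,0):-1/XXO/.O./XXO
[XXO/XO./.XO] O move#5: (1,2):-1/XXO/XOO/.XO, (2,0):+1/XXO/XO./OXO*
[XXO/XO./OXO] end (terminal -1, X#6); searched .X./.../.XO to 6

value(.X./.../.XO, O) = +1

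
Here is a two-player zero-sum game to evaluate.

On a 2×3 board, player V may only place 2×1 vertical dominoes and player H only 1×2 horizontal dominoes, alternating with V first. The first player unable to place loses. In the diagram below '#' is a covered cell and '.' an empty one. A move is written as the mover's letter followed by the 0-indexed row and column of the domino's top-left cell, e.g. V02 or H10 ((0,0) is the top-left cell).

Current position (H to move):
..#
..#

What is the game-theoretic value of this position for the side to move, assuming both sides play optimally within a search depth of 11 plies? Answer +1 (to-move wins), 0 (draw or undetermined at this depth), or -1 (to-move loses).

ply 1, H at ..#/..# | H00=+1→###/..#*; H10=+1→..#/###
ply 2: ###/..# is terminal -1 (V); from ..#/..# depth 11

value(..#/..#, H) = +1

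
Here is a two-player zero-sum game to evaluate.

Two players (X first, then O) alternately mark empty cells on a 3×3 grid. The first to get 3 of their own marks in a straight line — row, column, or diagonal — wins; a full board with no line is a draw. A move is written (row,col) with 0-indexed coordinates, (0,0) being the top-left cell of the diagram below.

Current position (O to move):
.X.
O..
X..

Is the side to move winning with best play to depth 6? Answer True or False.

O winning at [.X./O../X..]: False

[.X./O../X..] O move#1: (0,0):-1/OX./O../X.., (0,2):-1/.XO/O../X.., (1,1):+0/.X./OO./X..*, (1,2):-1/.X./O.O/X.., (2,1):-1/.X./O../XO., (2,2):-1/.X./O../X.O
[.X./OO./X..] X move#2: (0,0):-1/XX./OO./X.., (0,2):-1/.XX/OO./X.., (1,2):+0/.X./OOX/X..*, (2,1):-1/.X./OO./XX., (2,2):-1/.X./OO./X.X
[.X./OOX/X..] O move#3: (0,0):-1/OX./OOX/X.., (0,2):+0/.XO/OOX/X..*, (2,1):-1/.X./OOX/XO., (2,2):+0/.X./OOX/X.O
[.XO/OOX/X..] X move#4: (0,0):+0/XXO/OOX/X..*, (2,1):+0/.XO/OOX/XX., (2,2):+0/.XO/OOX/X.X
[XXO/OOX/X..] O move#5: (2,1):+0/XXO/OOX/XO.*, (2,2):+0/XXO/OOX/X.O
[XXO/OOX/XO.] X move#6: (2,2):+0/XXO/OOX/XOX*
[XXO/OOX/XOX] end (terminal +0, O#7); searched .X./O../X.. to 6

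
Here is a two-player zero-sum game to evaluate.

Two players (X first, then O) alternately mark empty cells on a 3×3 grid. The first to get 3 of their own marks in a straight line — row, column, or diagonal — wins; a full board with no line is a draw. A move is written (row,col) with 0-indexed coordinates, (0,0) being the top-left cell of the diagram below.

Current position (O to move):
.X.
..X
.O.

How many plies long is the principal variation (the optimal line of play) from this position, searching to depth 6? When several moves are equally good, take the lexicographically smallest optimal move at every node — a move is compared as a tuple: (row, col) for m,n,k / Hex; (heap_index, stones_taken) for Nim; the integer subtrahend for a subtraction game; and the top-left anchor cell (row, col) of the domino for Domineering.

PV length from [.X./..X/.O.]: 6 plies

ply 1, O at .X./..X/.O. | (0,0)=+0→OX./..X/.O.*; (0,2)=+0→.XO/..X/.O.; (1,0)=-1→.X./O.X/.O.; (1,1)=-1→.X./.OX/.O.; (2,0)=-1→.X./..X/OO.; (2,2)=-1→.X./..X/.OO
ply 2, X at OX./..X/.O. | (0,2)=-1→OXX/..X/.O.; (1,0)=+0→OX./X.X/.O.*; (1,1)=+0→OX./.XX/.O.; (2,0)=+0→OX./..X/XO.; (2,2)=+0→OX./..X/.OX
ply 3, O at OX./X.X/.O. | (0,2)=-1→OXO/X.X/.O.; (1,1)=+0→OX./XOX/.O.*; (2,0)=-1→OX./X.X/OO.; (2,2)=-1→OX./X.X/.OO
ply 4, X at OX./XOX/.O. | (0,2)=-1→OXX/XOX/.O.; (2,0)=-1→OX./XOX/XO.; (2,2)=+0→OX./XOX/.OX*
ply 5, O at OX./XOX/.OX | (0,2)=+0→OXO/XOX/.OX*; (2,0)=-1→OX./XOX/OOX
ply 6, X at OXO/XOX/.OX | (2,0)=+0→OXO/XOX/XOX*
ply 7: OXO/XOX/XOX is terminal +0 (O); from .X./..X/.O. depth 6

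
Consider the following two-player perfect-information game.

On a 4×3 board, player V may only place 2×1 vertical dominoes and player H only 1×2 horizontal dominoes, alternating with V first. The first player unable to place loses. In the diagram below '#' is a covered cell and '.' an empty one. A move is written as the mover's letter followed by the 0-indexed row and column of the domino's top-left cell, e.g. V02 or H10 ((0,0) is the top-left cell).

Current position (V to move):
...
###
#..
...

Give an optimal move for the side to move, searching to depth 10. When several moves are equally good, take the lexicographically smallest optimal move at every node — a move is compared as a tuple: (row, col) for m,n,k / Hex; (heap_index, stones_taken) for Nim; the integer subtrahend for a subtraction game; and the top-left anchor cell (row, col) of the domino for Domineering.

V's best at [.../###/#../...]: V21

ply 1, V at .../###/#../... | V21=+1→.../###/##./.#.*; V22=-1→.../###/#.#/..#
ply 2, H at .../###/##./.#. | H00=-1→##./###/##./.#.*; H01=-1→.##/###/##./.#.
ply 3, V at ##./###/##./.#. | V22=+1→##./###/###/.##*
ply 4: ##./###/###/.## is terminal -1 (H); from .../###/#../... depth 10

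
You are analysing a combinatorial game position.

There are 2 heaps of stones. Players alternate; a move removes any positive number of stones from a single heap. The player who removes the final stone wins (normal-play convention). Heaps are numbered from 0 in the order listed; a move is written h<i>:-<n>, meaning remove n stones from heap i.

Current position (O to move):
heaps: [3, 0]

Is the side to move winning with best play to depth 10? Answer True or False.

O winning at [(3,0)]: True

p1 O@[(3,0)]: h0:-1[(2,0)]-1 h0:-2[(1,0)]-1 h0:-3[(0,0)]+1*
p2 X@[(0,0)] terminal -1; root [(3,0)] d10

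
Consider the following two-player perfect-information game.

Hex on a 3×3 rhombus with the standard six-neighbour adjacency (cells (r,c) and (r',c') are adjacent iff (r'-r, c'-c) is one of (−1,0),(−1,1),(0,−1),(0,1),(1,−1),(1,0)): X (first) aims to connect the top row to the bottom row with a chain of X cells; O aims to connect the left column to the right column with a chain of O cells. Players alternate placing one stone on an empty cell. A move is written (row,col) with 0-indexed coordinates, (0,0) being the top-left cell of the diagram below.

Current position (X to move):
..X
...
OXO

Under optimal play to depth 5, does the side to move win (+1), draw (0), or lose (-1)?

value(..X/.../OXO, X) = +1

[..X/.../OXO] X move#1: (0,0):+1/X.X/.../OXO*, (0,1):+1/.XX/.../OXO, (1,0):+1/..X/X../OXO, (1,1):+1/..X/.X./OXO, (1,2):+1/..X/..X/OXO
[X.X/.../OXO] O move#2: (0,1):-1/XOX/.../OXO*, (1,0):-1/X.X/O../OXO, (1,1):-1/X.X/.O./OXO, (1,2):-1/X.X/..O/OXO
[XOX/.../OXO] X move#3: (1,0):+1/XOX/X../OXO*, (1,1):+1/XOX/.X./OXO, (1,2):+1/XOX/..X/OXO
[XOX/X../OXO] O move#4: (1,1):-1/XOX/XO./OXO*, (1,2):-1/XOX/X.O/OXO
[XOX/XO./OXO] X move#5: (1,2):+1/XOX/XOX/OXO*
[XOX/XOX/OXO] end (terminal -1, O#6); searched ..X/.../OXO to 5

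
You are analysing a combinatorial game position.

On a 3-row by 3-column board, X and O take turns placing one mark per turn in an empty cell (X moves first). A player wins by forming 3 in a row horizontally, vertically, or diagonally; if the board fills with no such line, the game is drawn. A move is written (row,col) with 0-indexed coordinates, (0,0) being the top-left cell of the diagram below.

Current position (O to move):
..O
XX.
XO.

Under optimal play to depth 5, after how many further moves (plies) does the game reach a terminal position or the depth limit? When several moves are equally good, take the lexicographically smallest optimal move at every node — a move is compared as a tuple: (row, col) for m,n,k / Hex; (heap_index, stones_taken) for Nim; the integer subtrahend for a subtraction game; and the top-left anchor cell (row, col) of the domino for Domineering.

PV length from [..O/XX./XO.]: 2 plies

[..O/XX./XO.] O move#1: (0,0):-1/O.O/XX./XO.*, (0,1):-1/.OO/XX./XO., (1,2):-1/..O/XXO/XO., (2,2):-1/..O/XX./XOO
[O.O/XX./XO.] X move#2: (0,1):+0/OXO/XX./XO., (1,2):+1/O.O/XXX/XO.*, (2,2):-1/O.O/XX./XOX
[O.O/XXX/XO.] end (terminal -1, O#3); searched ..O/XX./XO. to 5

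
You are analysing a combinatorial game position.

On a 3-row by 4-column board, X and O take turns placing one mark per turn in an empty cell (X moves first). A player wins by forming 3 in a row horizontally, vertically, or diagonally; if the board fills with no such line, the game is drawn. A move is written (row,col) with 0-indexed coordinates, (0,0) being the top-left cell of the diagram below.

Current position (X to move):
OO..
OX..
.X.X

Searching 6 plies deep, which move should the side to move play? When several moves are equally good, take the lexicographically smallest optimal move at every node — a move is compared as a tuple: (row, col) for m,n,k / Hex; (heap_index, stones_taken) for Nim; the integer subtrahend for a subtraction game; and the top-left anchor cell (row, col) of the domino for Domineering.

[OO../OX../.X.X] X move#1: (0,2):-1/OOX./OX../.X.X, (0,3):-1/OO.X/OX../.X.X, (1,2):-1/OO../OXX./.X.X, (1,3):-1/OO../OX.X/.X.X, (2,0):-1/OO../OX../XX.X, (2,2):+1/OO../OX../.XXX*
[OO../OX../.XXX] end (terminal -1, O#2); searched OO../OX../.X.X to 6

X's best at [OO../OX../.X.X]: (2,2)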